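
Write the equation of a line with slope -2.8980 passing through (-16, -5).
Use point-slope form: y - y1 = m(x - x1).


y + 5 = -2.8980(x + 16)
y = -2.8980x - 5 + 2.8980*(-16)
y = -2.8980x - 51.3680

y = -2.8980x - 51.3680


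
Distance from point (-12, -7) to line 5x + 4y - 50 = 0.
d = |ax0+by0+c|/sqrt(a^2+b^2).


|5*(-12) + 4*(-7) - 50| = |-138| = 138
sqrt(25 + 16) = sqrt(41) = 6.4031
d = 138/sqrt(41) = 21.5520

21.5520


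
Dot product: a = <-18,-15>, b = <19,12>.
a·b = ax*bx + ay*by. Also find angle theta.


a·b = -18*19 - 15*12 = -342 - 180 = -522
|a| = sqrt(324+225) = 23.4307
|b| = sqrt(361+144) = 22.4722
cos(theta) = -522/(sqrt(549)*sqrt(505)) = -522/sqrt(277245) = -0.991377
theta = arccos(-522/sqrt(277245)) = 172.4701 degrees

a·b = -522, theta = 172.4701 deg


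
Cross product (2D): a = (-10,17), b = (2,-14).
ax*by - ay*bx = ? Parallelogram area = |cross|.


cross = -10*(-14) - 17*2 = 140 - 34 = 106
Parallelogram area = |106| = 106

cross = 106, parallelogram area = 106


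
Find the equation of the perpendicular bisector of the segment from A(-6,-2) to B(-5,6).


Midpoint = (-5.5, 2)
Slope of AB = dy/dx = 8/1 = 8.0000
Perp slope = -dx/dy = -1/8 = -0.1250
b = My - (perp slope)*Mx = 2 + (1*(-5.5))/8 = 2 - 0.6875 = 1.3125

y = -0.1250x + 1.3125


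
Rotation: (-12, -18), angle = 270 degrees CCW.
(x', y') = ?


cos(270) = 0, sin(270) = -1
x' = -12*0 + 18*(-1) = -18
y' = -12*(-1) - 18*0 = 12

(-18, 12)


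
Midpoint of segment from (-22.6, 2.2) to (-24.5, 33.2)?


Mx = (-22.6 - 24.5)/2 = -47.1/2 = -23.5500
My = (2.2 + 33.2)/2 = 35.4/2 = 17.7000

(-23.5500, 17.7000)


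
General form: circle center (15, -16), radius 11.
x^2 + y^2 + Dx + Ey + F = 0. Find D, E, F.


(x-15)^2 + (y+ 16)^2 = 11^2
D = -2h = -30, E = -2k = 32
F = h^2+k^2-r^2 = 225+256-121 = 360

D = -30, E = 32, F = 360


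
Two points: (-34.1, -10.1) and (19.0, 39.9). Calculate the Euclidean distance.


dx = 19.0 + 34.1 = 53.1
dy = 39.9 + 10.1 = 50.0
d = sqrt(2819.61 + 2500.0) = sqrt(5319.61) = 72.9357

72.9357


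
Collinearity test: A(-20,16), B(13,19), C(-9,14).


-20*(19-14) + 13*(14-16) - 9*(16-19)
= -100 - 26 + 27 = -99

No, not collinear (determinant = -99)


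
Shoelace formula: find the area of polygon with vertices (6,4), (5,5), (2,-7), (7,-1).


sum(xi*y_{i+1}) = 6*5 + 5*(-7) + 2*(-1) + 7*4 = 21
sum(yi*x_{i+1}) = 4*5 + 5*2 - 7*7 - 1*6 = -25
Area = |21 + 25|/2 = 46/2 = 23.0000

23.0000 sq units


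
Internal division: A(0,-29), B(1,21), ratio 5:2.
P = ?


Px = (5*1 + 2*0)/7 = 5/7 = 0.7143
Py = (5*21 + 2*(-29))/7 = 47/7 = 6.7143

P = (0.7143, 6.7143)


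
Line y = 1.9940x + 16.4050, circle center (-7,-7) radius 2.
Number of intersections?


Substitute y = 1.9940x + 16.4050: (x+ 7)^2 + (1.9940x+16.4050+ 7)^2 = 4
Expand to Ax^2 + Bx + C = 0, where b-k = 23.405
A = 1+m^2 = 4.976036
B = 2(m(b-k) - h) = 2(1.9940*23.405 + 7) = 107.33914
C = h^2 + (b-k)^2 - r^2 = 49 + 547.794025 - 4 = 592.794025
disc = B^2-4AC = 11521.6910 - 11799.0576 = -277.3666
disc < 0

0 intersection points


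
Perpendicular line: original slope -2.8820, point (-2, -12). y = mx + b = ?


Perpendicular slope = -1/m1 = -1/(-2.8820) = 0.3470
b2 = y0 - m2*x0 = -12 - 2/(-2.8820) = -12 + 0.6940 = -11.3060

y = 0.3470x - 11.3060


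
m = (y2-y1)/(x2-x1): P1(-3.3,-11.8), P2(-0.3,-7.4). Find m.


dy = -7.4 + 11.8 = 4.4
dx = -0.3 + 3.3 = 3.0
m = 4.4/3.0 = 1.4667

m = 1.4667


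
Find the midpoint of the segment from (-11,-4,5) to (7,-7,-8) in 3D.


Mx = (-11+7)/2 = -2.0000
My = (-4- 7)/2 = -5.5000
Mz = (5- 8)/2 = -1.5000

M = (-2.0000, -5.5000, -1.5000)


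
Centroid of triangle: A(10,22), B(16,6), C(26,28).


Gx = (10+16+26)/3 = 52/3 = 17.3333
Gy = (22+6+28)/3 = 56/3 = 18.6667

G = (17.3333, 18.6667)


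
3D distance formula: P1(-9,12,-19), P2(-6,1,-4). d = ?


dx=3, dy=-11, dz=15
d = sqrt(9+121+225) = sqrt(355) = 18.8414

18.8414


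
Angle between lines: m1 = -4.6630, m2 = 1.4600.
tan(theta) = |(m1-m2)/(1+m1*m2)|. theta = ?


m1-m2 = -6.123
1+m1*m2 = -5.80798
tan(theta) = |-6.123/(-5.80798)| = 1.054239
theta = arctan(|-6.123/(-5.80798)|) = 46.5125 degrees (acute angle)

46.5125 degrees


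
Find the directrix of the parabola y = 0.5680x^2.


a = 0.5680
1/(4a) = 0.4401
directrix: y = -0.4401 = -0.4401

y = -0.4401


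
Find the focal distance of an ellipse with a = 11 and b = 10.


c^2 = 11^2 - 10^2 = 121 - 100 = 21
c = sqrt(21) = 4.5826

c = 4.5826


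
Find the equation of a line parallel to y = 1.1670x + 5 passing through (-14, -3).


Parallel lines have equal slopes.
m2 = 1.1670
b2 = -3 - 1.1670*(-14) = 13.3380

y = 1.1670x + 13.3380


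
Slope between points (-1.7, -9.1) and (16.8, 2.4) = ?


dy = 2.4 + 9.1 = 11.5
dx = 16.8 + 1.7 = 18.5
m = 11.5/18.5 = 0.6216

m = 0.6216


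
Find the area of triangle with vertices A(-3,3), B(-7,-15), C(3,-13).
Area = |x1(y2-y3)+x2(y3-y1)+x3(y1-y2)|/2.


-3*(-15+ 13) = 6
-7*(-13-3) = 112
3*(3+ 15) = 54
sum = 172
Area = |172|/2 = 86.0000

86.0000 sq units


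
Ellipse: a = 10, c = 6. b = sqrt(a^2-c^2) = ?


b^2 = 10^2 - (6)^2 = 100 - 36 = 64
b = sqrt(64) = 8

b = 8


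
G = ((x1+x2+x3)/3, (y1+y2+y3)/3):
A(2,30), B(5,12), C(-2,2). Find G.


Gx = (2+5- 2)/3 = 5/3 = 1.6667
Gy = (30+12+2)/3 = 44/3 = 14.6667

G = (1.6667, 14.6667)


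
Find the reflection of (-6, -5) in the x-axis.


Reflection rule for x-axis: (x, -y)
(-6, -5) -> (-6, 5)

(-6, 5)


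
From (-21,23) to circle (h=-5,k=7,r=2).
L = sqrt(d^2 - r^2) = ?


d = sqrt((-21+ 5)^2 + (23-7)^2) = sqrt(256+256) = 22.6274
L = sqrt(512.0000 - 4) = sqrt(508.0000) = 22.5389

22.5389


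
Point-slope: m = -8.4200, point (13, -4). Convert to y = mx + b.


y + 4 = -8.4200(x - 13)
y = -8.4200x - 4 + 8.4200*13
y = -8.4200x + 105.4600

y = -8.4200x + 105.4600


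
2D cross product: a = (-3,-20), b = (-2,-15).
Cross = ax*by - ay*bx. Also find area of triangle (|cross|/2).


cross = -3*(-15) + 20*(-2) = 45 - 40 = 5
Triangle area = |5|/2 = 5/2 = 2.5000

cross = 5, triangle area = 2.5000


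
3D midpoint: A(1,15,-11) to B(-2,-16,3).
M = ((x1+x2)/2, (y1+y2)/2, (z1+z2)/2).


Mx = (1- 2)/2 = -0.5000
My = (15- 16)/2 = -0.5000
Mz = (-11+3)/2 = -4.0000

M = (-0.5000, -0.5000, -4.0000)


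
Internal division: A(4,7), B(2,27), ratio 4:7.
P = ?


Px = (4*2 + 7*4)/11 = 36/11 = 3.2727
Py = (4*27 + 7*7)/11 = 157/11 = 14.2727

P = (3.2727, 14.2727)


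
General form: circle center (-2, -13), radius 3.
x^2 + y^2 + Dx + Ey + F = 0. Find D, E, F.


(x+ 2)^2 + (y+ 13)^2 = 3^2
D = -2h = 4, E = -2k = 26
F = h^2+k^2-r^2 = 4+169-9 = 164

D = 4, E = 26, F = 164


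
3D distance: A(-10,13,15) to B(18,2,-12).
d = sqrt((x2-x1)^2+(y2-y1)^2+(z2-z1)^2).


dx=28, dy=-11, dz=-27
d = sqrt(784+121+729) = sqrt(1634) = 40.4228

40.4228


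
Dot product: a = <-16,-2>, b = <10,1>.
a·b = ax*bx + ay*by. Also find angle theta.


a·b = -16*10 - 2*1 = -160 - 2 = -162
|a| = sqrt(256+4) = 16.1245
|b| = sqrt(100+1) = 10.0499
cos(theta) = -162/(sqrt(260)*sqrt(101)) = -162/sqrt(26260) = -0.999695
theta = arccos(-162/sqrt(26260)) = 178.5856 degrees

a·b = -162, theta = 178.5856 deg


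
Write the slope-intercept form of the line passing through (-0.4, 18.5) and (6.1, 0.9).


m = (-17.6)/(6.5) = -2.7077
b = y1 - m*x1 = 18.5 - (-17.6*(-0.4))/(6.5) = 18.5 - 1.0831 = 17.4169

y = -2.7077x + 17.4169


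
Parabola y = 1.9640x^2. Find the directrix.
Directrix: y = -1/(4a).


a = 1.9640
1/(4a) = 0.1273
directrix: y = -0.1273 = -0.1273

y = -0.1273


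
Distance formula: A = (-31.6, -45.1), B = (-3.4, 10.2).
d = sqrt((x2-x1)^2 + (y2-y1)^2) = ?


dx = -3.4 + 31.6 = 28.2
dy = 10.2 + 45.1 = 55.3
d = sqrt(795.24 + 3058.09) = sqrt(3853.33) = 62.0752

62.0752


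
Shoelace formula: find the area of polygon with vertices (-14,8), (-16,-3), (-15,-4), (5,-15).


sum(xi*y_{i+1}) = -14*(-3) - 16*(-4) - 15*(-15) + 5*8 = 371
sum(yi*x_{i+1}) = 8*(-16) - 3*(-15) - 4*5 - 15*(-14) = 107
Area = |371 - 107|/2 = 264/2 = 132.0000

132.0000 sq units


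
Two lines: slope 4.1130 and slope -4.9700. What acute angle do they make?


m1-m2 = 9.083
1+m1*m2 = -19.44161
tan(theta) = |9.083/(-19.44161)| = 0.467194
theta = arctan(|9.083/(-19.44161)|) = 25.0417 degrees (acute angle)

25.0417 degrees


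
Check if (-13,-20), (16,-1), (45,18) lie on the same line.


-13*(-1-18) + 16*(18+ 20) + 45*(-20+ 1)
= 247 + 608 - 855 = 0

Yes, collinear (determinant = 0)


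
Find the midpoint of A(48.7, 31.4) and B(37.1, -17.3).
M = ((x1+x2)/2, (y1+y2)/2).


Mx = (48.7 + 37.1)/2 = 85.8/2 = 42.9000
My = (31.4 - 17.3)/2 = 14.1/2 = 7.0500

(42.9000, 7.0500)


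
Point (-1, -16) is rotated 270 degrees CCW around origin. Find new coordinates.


cos(270) = 0, sin(270) = -1
x' = -1*0 + 16*(-1) = -16
y' = -1*(-1) - 16*0 = 1

(-16, 1)


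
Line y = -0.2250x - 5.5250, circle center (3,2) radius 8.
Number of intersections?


Substitute y = -0.2250x - 5.5250: (x-3)^2 + (-0.2250x- 5.5250-2)^2 = 64
Expand to Ax^2 + Bx + C = 0, where b-k = -7.525
A = 1+m^2 = 1.050625
B = 2(m(b-k) - h) = 2(-0.2250*(-7.525) - 3) = -2.61375
C = h^2 + (b-k)^2 - r^2 = 9 + 56.625625 - 64 = 1.625625
disc = B^2-4AC = 6.8317 - 6.8317 = 0
disc = 0

1 intersection point (tangent)


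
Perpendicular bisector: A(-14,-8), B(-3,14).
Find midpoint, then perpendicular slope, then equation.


Midpoint = (-8.5, 3)
Slope of AB = dy/dx = 22/11 = 2.0000
Perp slope = -dx/dy = -11/22 = -0.5000
b = My - (perp slope)*Mx = 3 + (11*(-8.5))/22 = 3 - 4.2500 = -1.2500

y = -0.5000x - 1.2500


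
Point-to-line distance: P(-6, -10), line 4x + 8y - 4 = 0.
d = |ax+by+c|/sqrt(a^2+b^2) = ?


|4*(-6) + 8*(-10) - 4| = |-108| = 108
sqrt(16 + 64) = sqrt(80) = 8.9443
d = 108/sqrt(80) = 12.0748

12.0748


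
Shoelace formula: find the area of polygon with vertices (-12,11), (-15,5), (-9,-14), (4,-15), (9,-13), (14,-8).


sum(xi*y_{i+1}) = -12*5 - 15*(-14) - 9*(-15) + 4*(-13) + 9*(-8) + 14*11 = 315
sum(yi*x_{i+1}) = 11*(-15) + 5*(-9) - 14*4 - 15*9 - 13*14 - 8*(-12) = -487
Area = |315 + 487|/2 = 802/2 = 401.0000

401.0000 sq units


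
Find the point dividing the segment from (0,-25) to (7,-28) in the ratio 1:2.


Px = (1*7 + 2*0)/3 = 7/3 = 2.3333
Py = (1*(-28) + 2*(-25))/3 = -78/3 = -26.0000

P = (2.3333, -26.0000)


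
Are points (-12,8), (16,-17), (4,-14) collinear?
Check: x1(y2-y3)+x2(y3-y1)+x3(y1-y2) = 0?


-12*(-17+ 14) + 16*(-14-8) + 4*(8+ 17)
= 36 - 352 + 100 = -216

No, not collinear (determinant = -216)


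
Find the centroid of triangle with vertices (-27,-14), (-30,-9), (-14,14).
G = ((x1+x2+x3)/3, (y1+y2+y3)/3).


Gx = (-27- 30- 14)/3 = -71/3 = -23.6667
Gy = (-14- 9+14)/3 = -9/3 = -3.0000

G = (-23.6667, -3.0000)


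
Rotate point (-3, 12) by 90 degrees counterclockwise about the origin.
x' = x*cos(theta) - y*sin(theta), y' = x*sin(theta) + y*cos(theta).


cos(90) = 0, sin(90) = 1
x' = -3*0 - 12*1 = -12
y' = -3*1 + 12*0 = -3

(-12, -3)


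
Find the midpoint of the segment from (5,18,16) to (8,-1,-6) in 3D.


Mx = (5+8)/2 = 6.5000
My = (18- 1)/2 = 8.5000
Mz = (16- 6)/2 = 5.0000

M = (6.5000, 8.5000, 5.0000)


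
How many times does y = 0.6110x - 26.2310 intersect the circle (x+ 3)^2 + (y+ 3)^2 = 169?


Substitute y = 0.6110x - 26.2310: (x+ 3)^2 + (0.6110x- 26.2310+ 3)^2 = 169
Expand to Ax^2 + Bx + C = 0, where b-k = -23.231
A = 1+m^2 = 1.373321
B = 2(m(b-k) - h) = 2(0.6110*(-23.231) + 3) = -22.388282
C = h^2 + (b-k)^2 - r^2 = 9 + 539.679361 - 169 = 379.679361
disc = B^2-4AC = 501.2352 - 2085.6866 = -1584.4514
disc < 0

0 intersection points


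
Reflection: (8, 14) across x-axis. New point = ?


Reflection rule for x-axis: (x, -y)
(8, 14) -> (8, -14)

(8, -14)


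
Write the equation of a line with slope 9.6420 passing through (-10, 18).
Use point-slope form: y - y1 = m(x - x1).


y - 18 = 9.6420(x + 10)
y = 9.6420x + 18 - 9.6420*(-10)
y = 9.6420x + 114.4200

y = 9.6420x + 114.4200


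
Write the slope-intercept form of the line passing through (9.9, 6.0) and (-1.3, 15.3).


m = (9.3)/(-11.2) = -0.8304
b = y1 - m*x1 = 6.0 - (9.3*9.9)/(-11.2) = 6.0 + 8.2205 = 14.2205

y = -0.8304x + 14.2205


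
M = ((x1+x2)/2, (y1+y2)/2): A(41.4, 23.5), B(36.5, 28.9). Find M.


Mx = (41.4 + 36.5)/2 = 77.9/2 = 38.9500
My = (23.5 + 28.9)/2 = 52.4/2 = 26.2000

(38.9500, 26.2000)


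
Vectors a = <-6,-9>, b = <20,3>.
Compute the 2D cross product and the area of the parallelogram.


cross = -6*3 + 9*20 = -18 + 180 = 162
Parallelogram area = |162| = 162

cross = 162, parallelogram area = 162


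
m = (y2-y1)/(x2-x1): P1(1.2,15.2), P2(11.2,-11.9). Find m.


dy = -11.9 - 15.2 = -27.1
dx = 11.2 - 1.2 = 10.0
m = -27.1/10.0 = -2.7100

m = -2.7100


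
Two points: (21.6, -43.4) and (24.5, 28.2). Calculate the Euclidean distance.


dx = 24.5 - 21.6 = 2.9
dy = 28.2 + 43.4 = 71.6
d = sqrt(8.41 + 5126.56) = sqrt(5134.97) = 71.6587

71.6587


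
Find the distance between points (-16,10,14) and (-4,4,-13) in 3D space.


dx=12, dy=-6, dz=-27
d = sqrt(144+36+729) = sqrt(909) = 30.1496

30.1496


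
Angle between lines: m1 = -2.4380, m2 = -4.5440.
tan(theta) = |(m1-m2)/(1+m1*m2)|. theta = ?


m1-m2 = 2.106
1+m1*m2 = 12.078272
tan(theta) = |2.106/12.078272| = 0.174363
theta = arctan(|2.106/12.078272|) = 9.8908 degrees (acute angle)

9.8908 degrees


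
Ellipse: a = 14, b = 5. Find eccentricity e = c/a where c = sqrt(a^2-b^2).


c = sqrt(196-25) = sqrt(171) = 13.0767
e = c/a = sqrt(171)/14 = 0.9340

e = 0.9340


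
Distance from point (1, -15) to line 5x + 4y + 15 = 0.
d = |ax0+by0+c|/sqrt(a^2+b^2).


|5*1 + 4*(-15) + 15| = |-40| = 40
sqrt(25 + 16) = sqrt(41) = 6.4031
d = 40/sqrt(41) = 6.2470

6.2470


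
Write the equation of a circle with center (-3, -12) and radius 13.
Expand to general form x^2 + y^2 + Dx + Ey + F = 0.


(x+ 3)^2 + (y+ 12)^2 = 13^2
D = -2h = 6, E = -2k = 24
F = h^2+k^2-r^2 = 9+144-169 = -16

x^2 + y^2 + 6x + 24y - 16 = 0


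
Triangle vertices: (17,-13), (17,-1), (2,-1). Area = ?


17*(-1+ 1) = 0
17*(-1+ 13) = 204
2*(-13+ 1) = -24
sum = 180
Area = |180|/2 = 90.0000

90.0000 sq units


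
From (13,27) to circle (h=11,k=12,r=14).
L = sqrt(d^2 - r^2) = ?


d = sqrt((13-11)^2 + (27-12)^2) = sqrt(4+225) = 15.1327
L = sqrt(229.0000 - 196) = sqrt(33.0000) = 5.7446

5.7446


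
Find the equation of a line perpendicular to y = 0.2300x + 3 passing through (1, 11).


Perpendicular slope = -1/m1 = -1/0.2300 = -4.3478
b2 = y0 - m2*x0 = 11 + 1/0.2300 = 11 + 4.3478 = 15.3478

y = -4.3478x + 15.3478


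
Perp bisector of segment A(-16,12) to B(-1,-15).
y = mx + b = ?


Midpoint = (-8.5, -1.5)
Slope of AB = dy/dx = -27/15 = -1.8000
Perp slope = -dx/dy = 15/27 = 0.5556
b = My - (perp slope)*Mx = -1.5 + (15*(-8.5))/(-27) = -1.5 + 4.7222 = 3.2222

y = 0.5556x + 3.2222


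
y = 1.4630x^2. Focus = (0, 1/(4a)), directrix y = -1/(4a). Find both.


a = 1.4630
1/(4a) = 0.1709
Focus = (0, 0.1709)
Directrix: y = -0.1709

Focus = (0, 0.1709), Directrix: y = -0.1709


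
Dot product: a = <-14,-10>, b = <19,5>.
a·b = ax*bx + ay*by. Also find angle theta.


a·b = -14*19 - 10*5 = -266 - 50 = -316
|a| = sqrt(196+100) = 17.2047
|b| = sqrt(361+25) = 19.6469
cos(theta) = -316/(sqrt(296)*sqrt(386)) = -316/sqrt(114256) = -0.934862
theta = arccos(-316/sqrt(114256)) = 159.2059 degrees

a·b = -316, theta = 159.2059 deg


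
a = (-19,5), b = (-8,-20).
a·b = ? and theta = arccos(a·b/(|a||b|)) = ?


a·b = -19*(-8) + 5*(-20) = 152 - 100 = 52
|a| = sqrt(361+25) = 19.6469
|b| = sqrt(64+400) = 21.5407
cos(theta) = 52/(sqrt(386)*sqrt(464)) = 52/sqrt(179104) = 0.122871
theta = arccos(52/sqrt(179104)) = 82.9422 degrees

a·b = 52, theta = 82.9422 deg


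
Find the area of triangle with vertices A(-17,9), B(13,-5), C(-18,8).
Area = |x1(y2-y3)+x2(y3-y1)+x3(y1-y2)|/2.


-17*(-5-8) = 221
13*(8-9) = -13
-18*(9+ 5) = -252
sum = -44
Area = |-44|/2 = 22.0000

22.0000 sq units


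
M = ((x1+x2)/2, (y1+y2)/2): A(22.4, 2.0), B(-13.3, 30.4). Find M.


Mx = (22.4 - 13.3)/2 = 9.1/2 = 4.5500
My = (2.0 + 30.4)/2 = 32.4/2 = 16.2000

(4.5500, 16.2000)


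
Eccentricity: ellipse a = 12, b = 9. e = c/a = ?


c = sqrt(144-81) = sqrt(63) = 7.9373
e = c/a = sqrt(63)/12 = 0.6614

e = 0.6614


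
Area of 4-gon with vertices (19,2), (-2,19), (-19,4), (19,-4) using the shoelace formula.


sum(xi*y_{i+1}) = 19*19 - 2*4 - 19*(-4) + 19*2 = 467
sum(yi*x_{i+1}) = 2*(-2) + 19*(-19) + 4*19 - 4*19 = -365
Area = |467 + 365|/2 = 832/2 = 416.0000

416.0000 sq units


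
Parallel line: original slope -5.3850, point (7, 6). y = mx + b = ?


Parallel lines have equal slopes.
m2 = -5.3850
b2 = 6 + 5.3850*7 = 43.6950

y = -5.3850x + 43.6950


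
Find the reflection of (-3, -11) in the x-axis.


Reflection rule for x-axis: (x, -y)
(-3, -11) -> (-3, 11)

(-3, 11)


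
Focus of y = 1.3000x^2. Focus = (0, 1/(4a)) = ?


a = 1.3000
4a = 5.2000
focus = (0, 1/5.2000) = (0, 0.1923)

Focus = (0, 0.1923)


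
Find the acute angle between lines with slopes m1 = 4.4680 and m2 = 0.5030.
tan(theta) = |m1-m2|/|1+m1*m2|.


m1-m2 = 3.965
1+m1*m2 = 3.247404
tan(theta) = |3.965/3.247404| = 1.220975
theta = arctan(|3.965/3.247404|) = 50.6819 degrees (acute angle)

50.6819 degrees


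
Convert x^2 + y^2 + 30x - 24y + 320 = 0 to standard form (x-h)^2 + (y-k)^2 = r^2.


h = -D/2 = -30/2 = -15
k = -E/2 = 24/2 = 12
r^2 = h^2 + k^2 - F = 225 + 144 - 320 = 49
r = 7

Center (-15, 12), radius = 7


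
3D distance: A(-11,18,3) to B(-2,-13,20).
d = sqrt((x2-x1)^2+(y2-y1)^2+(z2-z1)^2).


dx=9, dy=-31, dz=17
d = sqrt(81+961+289) = sqrt(1331) = 36.4829

36.4829


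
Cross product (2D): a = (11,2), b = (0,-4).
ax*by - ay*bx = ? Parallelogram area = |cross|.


cross = 11*(-4) - 2*0 = -44 - 0 = -44
Parallelogram area = |-44| = 44

cross = -44, parallelogram area = 44


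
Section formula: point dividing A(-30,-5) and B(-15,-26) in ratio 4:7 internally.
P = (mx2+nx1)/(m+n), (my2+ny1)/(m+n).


Px = (4*(-15) + 7*(-30))/11 = -270/11 = -24.5455
Py = (4*(-26) + 7*(-5))/11 = -139/11 = -12.6364

P = (-24.5455, -12.6364)


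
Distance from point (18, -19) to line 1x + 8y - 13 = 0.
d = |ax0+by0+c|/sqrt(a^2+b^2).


|1*18 + 8*(-19) - 13| = |-147| = 147
sqrt(1 + 64) = sqrt(65) = 8.0623
d = 147/sqrt(65) = 18.2331

18.2331


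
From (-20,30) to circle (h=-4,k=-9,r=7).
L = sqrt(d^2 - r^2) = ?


d = sqrt((-20+ 4)^2 + (30+ 9)^2) = sqrt(256+1521) = 42.1545
L = sqrt(1777.0000 - 49) = sqrt(1728.0000) = 41.5692

41.5692


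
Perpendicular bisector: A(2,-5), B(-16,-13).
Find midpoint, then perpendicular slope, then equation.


Midpoint = (-7, -9)
Slope of AB = dy/dx = -8/(-18) = 0.4444
Perp slope = -dx/dy = -18/8 = -2.2500
b = My - (perp slope)*Mx = -9 + (-18*(-7))/(-8) = -9 - 15.7500 = -24.7500

y = -2.2500x - 24.7500


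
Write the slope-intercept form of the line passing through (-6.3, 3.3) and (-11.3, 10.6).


m = (7.3)/(-5) = -1.4600
b = y1 - m*x1 = 3.3 - (7.3*(-6.3))/(-5) = 3.3 - 9.1980 = -5.8980

y = -1.4600x - 5.8980


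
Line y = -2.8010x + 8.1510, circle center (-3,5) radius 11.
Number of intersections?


Substitute y = -2.8010x + 8.1510: (x+ 3)^2 + (-2.8010x+8.1510-5)^2 = 121
Expand to Ax^2 + Bx + C = 0, where b-k = 3.151
A = 1+m^2 = 8.845601
B = 2(m(b-k) - h) = 2(-2.8010*3.151 + 3) = -11.651902
C = h^2 + (b-k)^2 - r^2 = 9 + 9.928801 - 121 = -102.071199
disc = B^2-4AC = 135.7668 + 3611.5244 = 3747.2912
disc > 0

2 intersection points


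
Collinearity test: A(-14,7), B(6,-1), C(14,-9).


-14*(-1+ 9) + 6*(-9-7) + 14*(7+ 1)
= -112 - 96 + 112 = -96

No, not collinear (determinant = -96)


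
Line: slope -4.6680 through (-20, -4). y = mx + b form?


y + 4 = -4.6680(x + 20)
y = -4.6680x - 4 + 4.6680*(-20)
y = -4.6680x - 97.3600

y = -4.6680x - 97.3600


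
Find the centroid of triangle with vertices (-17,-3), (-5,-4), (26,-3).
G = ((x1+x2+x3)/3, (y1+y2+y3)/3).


Gx = (-17- 5+26)/3 = 4/3 = 1.3333
Gy = (-3- 4- 3)/3 = -10/3 = -3.3333

G = (1.3333, -3.3333)


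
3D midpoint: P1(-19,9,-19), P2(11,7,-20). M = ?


Mx = (-19+11)/2 = -4.0000
My = (9+7)/2 = 8.0000
Mz = (-19- 20)/2 = -19.5000

M = (-4.0000, 8.0000, -19.5000)


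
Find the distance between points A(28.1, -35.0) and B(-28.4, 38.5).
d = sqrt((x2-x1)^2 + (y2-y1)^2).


dx = -28.4 - 28.1 = -56.5
dy = 38.5 + 35.0 = 73.5
d = sqrt(3192.25 + 5402.25) = sqrt(8594.5) = 92.7065

92.7065


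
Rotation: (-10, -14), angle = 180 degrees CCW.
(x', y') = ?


cos(180) = -1, sin(180) = 0
x' = -10*(-1) + 14*0 = 10
y' = -10*0 - 14*(-1) = 14

(10, 14)


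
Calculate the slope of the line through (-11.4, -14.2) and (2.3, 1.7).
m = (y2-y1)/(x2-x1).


dy = 1.7 + 14.2 = 15.9
dx = 2.3 + 11.4 = 13.7
m = 15.9/13.7 = 1.1606

m = 1.1606


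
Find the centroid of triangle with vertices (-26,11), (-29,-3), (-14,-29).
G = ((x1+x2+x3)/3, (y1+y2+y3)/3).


Gx = (-26- 29- 14)/3 = -69/3 = -23.0000
Gy = (11- 3- 29)/3 = -21/3 = -7.0000

G = (-23.0000, -7.0000)


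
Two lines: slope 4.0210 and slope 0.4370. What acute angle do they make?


m1-m2 = 3.584
1+m1*m2 = 2.757177
tan(theta) = |3.584/2.757177| = 1.299880
theta = arctan(|3.584/2.757177|) = 52.4289 degrees (acute angle)

52.4289 degrees


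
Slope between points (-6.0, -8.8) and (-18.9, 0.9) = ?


dy = 0.9 + 8.8 = 9.7
dx = -18.9 + 6.0 = -12.9
m = 9.7/(-12.9) = -0.7519

m = -0.7519


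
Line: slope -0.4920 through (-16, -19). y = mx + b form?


y + 19 = -0.4920(x + 16)
y = -0.4920x - 19 + 0.4920*(-16)
y = -0.4920x - 26.8720

y = -0.4920x - 26.8720


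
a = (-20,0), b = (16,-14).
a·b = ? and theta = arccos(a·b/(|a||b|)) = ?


a·b = -20*16 + 0*(-14) = -320 + 0 = -320
|a| = sqrt(400+0) = 20.0000
|b| = sqrt(256+196) = 21.2603
cos(theta) = -320/(sqrt(400)*sqrt(452)) = -320/sqrt(180800) = -0.752577
theta = arccos(-320/sqrt(180800)) = 138.8141 degrees

a·b = -320, theta = 138.8141 deg


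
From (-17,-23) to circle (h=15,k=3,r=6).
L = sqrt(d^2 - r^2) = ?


d = sqrt((-17-15)^2 + (-23-3)^2) = sqrt(1024+676) = 41.2311
L = sqrt(1700.0000 - 36) = sqrt(1664.0000) = 40.7922

40.7922


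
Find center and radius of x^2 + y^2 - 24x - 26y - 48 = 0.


h = -D/2 = 24/2 = 12
k = -E/2 = 26/2 = 13
r^2 = h^2 + k^2 - F = 144 + 169 + 48 = 361
r = 19

Center (12, 13), radius = 19


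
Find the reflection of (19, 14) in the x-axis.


Reflection rule for x-axis: (x, -y)
(19, 14) -> (19, -14)

(19, -14)


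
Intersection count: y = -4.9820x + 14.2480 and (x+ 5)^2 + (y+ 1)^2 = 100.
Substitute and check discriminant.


Substitute y = -4.9820x + 14.2480: (x+ 5)^2 + (-4.9820x+14.2480+ 1)^2 = 100
Expand to Ax^2 + Bx + C = 0, where b-k = 15.248
A = 1+m^2 = 25.820324
B = 2(m(b-k) - h) = 2(-4.9820*15.248 + 5) = -141.931072
C = h^2 + (b-k)^2 - r^2 = 25 + 232.501504 - 100 = 157.501504
disc = B^2-4AC = 20144.4292 - 16266.9595 = 3877.4697
disc > 0

2 intersection points


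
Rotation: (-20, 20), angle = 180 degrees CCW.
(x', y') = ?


cos(180) = -1, sin(180) = 0
x' = -20*(-1) - 20*0 = 20
y' = -20*0 + 20*(-1) = -20

(20, -20)


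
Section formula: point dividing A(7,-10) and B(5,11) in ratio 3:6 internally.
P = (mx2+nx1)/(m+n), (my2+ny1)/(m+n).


Px = (3*5 + 6*7)/9 = 57/9 = 6.3333
Py = (3*11 + 6*(-10))/9 = -27/9 = -3.0000

P = (6.3333, -3.0000)


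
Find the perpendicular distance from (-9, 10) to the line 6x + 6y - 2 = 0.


|6*(-9) + 6*10 - 2| = |4| = 4
sqrt(36 + 36) = sqrt(72) = 8.4853
d = 4/sqrt(72) = 0.4714

0.4714


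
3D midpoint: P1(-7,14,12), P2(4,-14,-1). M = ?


Mx = (-7+4)/2 = -1.5000
My = (14- 14)/2 = 0
Mz = (12- 1)/2 = 5.5000

M = (-1.5000, 0, 5.5000)


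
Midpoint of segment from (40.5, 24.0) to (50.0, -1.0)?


Mx = (40.5 + 50.0)/2 = 90.5/2 = 45.2500
My = (24.0 - 1.0)/2 = 23.0/2 = 11.5000

(45.2500, 11.5000)


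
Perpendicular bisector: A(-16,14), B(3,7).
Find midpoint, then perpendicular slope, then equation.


Midpoint = (-6.5, 10.5)
Slope of AB = dy/dx = -7/19 = -0.3684
Perp slope = -dx/dy = 19/7 = 2.7143
b = My - (perp slope)*Mx = 10.5 + (19*(-6.5))/(-7) = 10.5 + 17.6429 = 28.1429

y = 2.7143x + 28.1429


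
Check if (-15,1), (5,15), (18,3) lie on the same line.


-15*(15-3) + 5*(3-1) + 18*(1-15)
= -180 + 10 - 252 = -422

No, not collinear (determinant = -422)


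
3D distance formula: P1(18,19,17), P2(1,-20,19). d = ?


dx=-17, dy=-39, dz=2
d = sqrt(289+1521+4) = sqrt(1814) = 42.5911

42.5911


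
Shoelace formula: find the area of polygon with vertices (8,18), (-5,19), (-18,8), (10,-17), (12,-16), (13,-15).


sum(xi*y_{i+1}) = 8*19 - 5*8 - 18*(-17) + 10*(-16) + 12*(-15) + 13*18 = 312
sum(yi*x_{i+1}) = 18*(-5) + 19*(-18) + 8*10 - 17*12 - 16*13 - 15*8 = -884
Area = |312 + 884|/2 = 1196/2 = 598.0000

598.0000 sq units


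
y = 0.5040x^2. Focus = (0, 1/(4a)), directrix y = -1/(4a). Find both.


a = 0.5040
1/(4a) = 0.4960
Focus = (0, 0.4960)
Directrix: y = -0.4960

Focus = (0, 0.4960), Directrix: y = -0.4960


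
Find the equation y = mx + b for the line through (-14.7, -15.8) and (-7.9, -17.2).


m = (-1.4)/(6.8) = -0.2059
b = y1 - m*x1 = -15.8 - (-1.4*(-14.7))/(6.8) = -15.8 - 3.0265 = -18.8265

y = -0.2059x - 18.8265


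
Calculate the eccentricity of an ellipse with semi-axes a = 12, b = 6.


c = sqrt(144-36) = sqrt(108) = 10.3923
e = c/a = sqrt(108)/12 = 0.8660

e = 0.8660


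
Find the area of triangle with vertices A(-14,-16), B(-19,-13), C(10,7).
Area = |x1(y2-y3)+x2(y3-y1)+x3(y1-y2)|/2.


-14*(-13-7) = 280
-19*(7+ 16) = -437
10*(-16+ 13) = -30
sum = -187
Area = |-187|/2 = 93.5000

93.5000 sq units


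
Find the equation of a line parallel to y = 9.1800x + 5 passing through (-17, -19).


Parallel lines have equal slopes.
m2 = 9.1800
b2 = -19 - 9.1800*(-17) = 137.0600

y = 9.1800x + 137.0600


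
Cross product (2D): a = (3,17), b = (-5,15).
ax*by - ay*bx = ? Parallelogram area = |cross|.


cross = 3*15 - 17*(-5) = 45 + 85 = 130
Parallelogram area = |130| = 130

cross = 130, parallelogram area = 130


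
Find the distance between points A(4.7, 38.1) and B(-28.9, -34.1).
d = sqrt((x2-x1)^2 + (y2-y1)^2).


dx = -28.9 - 4.7 = -33.6
dy = -34.1 - 38.1 = -72.2
d = sqrt(1128.96 + 5212.84) = sqrt(6341.8) = 79.6354

79.6354


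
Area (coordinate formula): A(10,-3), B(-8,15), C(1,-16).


10*(15+ 16) = 310
-8*(-16+ 3) = 104
1*(-3-15) = -18
sum = 396
Area = |396|/2 = 198.0000

198.0000 sq units


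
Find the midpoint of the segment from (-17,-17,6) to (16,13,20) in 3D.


Mx = (-17+16)/2 = -0.5000
My = (-17+13)/2 = -2.0000
Mz = (6+20)/2 = 13.0000

M = (-0.5000, -2.0000, 13.0000)


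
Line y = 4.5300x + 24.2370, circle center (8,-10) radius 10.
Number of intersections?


Substitute y = 4.5300x + 24.2370: (x-8)^2 + (4.5300x+24.2370+ 10)^2 = 100
Expand to Ax^2 + Bx + C = 0, where b-k = 34.237
A = 1+m^2 = 21.5209
B = 2(m(b-k) - h) = 2(4.5300*34.237 - 8) = 294.18722
C = h^2 + (b-k)^2 - r^2 = 64 + 1172.172169 - 100 = 1136.172169
disc = B^2-4AC = 86546.1204 - 97805.7905 = -11259.6701
disc < 0

0 intersection points


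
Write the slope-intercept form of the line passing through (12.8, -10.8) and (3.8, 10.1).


m = (20.9)/(-9.0) = -2.3222
b = y1 - m*x1 = -10.8 - (20.9*12.8)/(-9.0) = -10.8 + 29.7244 = 18.9244

y = -2.3222x + 18.9244


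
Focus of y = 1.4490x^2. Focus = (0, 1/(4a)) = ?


a = 1.4490
4a = 5.7960
focus = (0, 1/5.7960) = (0, 0.1725)

Focus = (0, 0.1725)


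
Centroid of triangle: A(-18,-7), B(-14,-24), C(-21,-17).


Gx = (-18- 14- 21)/3 = -53/3 = -17.6667
Gy = (-7- 24- 17)/3 = -48/3 = -16.0000

G = (-17.6667, -16.0000)


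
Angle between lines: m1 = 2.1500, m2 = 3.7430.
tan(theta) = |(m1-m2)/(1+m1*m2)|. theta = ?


m1-m2 = -1.593
1+m1*m2 = 9.04745
tan(theta) = |-1.593/9.04745| = 0.176072
theta = arctan(|-1.593/9.04745|) = 9.9858 degrees (acute angle)

9.9858 degrees


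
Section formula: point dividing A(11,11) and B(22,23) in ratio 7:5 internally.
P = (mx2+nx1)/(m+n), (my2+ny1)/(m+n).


Px = (7*22 + 5*11)/12 = 209/12 = 17.4167
Py = (7*23 + 5*11)/12 = 216/12 = 18.0000

P = (17.4167, 18.0000)


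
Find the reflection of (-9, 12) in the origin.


Reflection rule for origin: (-x, -y)
(-9, 12) -> (9, -12)

(9, -12)


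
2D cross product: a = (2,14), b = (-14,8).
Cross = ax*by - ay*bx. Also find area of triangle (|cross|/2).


cross = 2*8 - 14*(-14) = 16 + 196 = 212
Triangle area = |212|/2 = 212/2 = 106.0000

cross = 212, triangle area = 106.0000


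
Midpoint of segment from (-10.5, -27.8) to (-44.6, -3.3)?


Mx = (-10.5 - 44.6)/2 = -55.1/2 = -27.5500
My = (-27.8 - 3.3)/2 = -31.1/2 = -15.5500

(-27.5500, -15.5500)


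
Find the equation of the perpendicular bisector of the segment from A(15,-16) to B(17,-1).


Midpoint = (16, -8.5)
Slope of AB = dy/dx = 15/2 = 7.5000
Perp slope = -dx/dy = -2/15 = -0.1333
b = My - (perp slope)*Mx = -8.5 + (2*16)/15 = -8.5 + 2.1333 = -6.3667

y = -0.1333x - 6.3667


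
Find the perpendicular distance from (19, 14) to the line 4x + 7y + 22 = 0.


|4*19 + 7*14 + 22| = |196| = 196
sqrt(16 + 49) = sqrt(65) = 8.0623
d = 196/sqrt(65) = 24.3108

24.3108


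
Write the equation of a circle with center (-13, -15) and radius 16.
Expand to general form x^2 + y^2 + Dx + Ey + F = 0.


(x+ 13)^2 + (y+ 15)^2 = 16^2
D = -2h = 26, E = -2k = 30
F = h^2+k^2-r^2 = 169+225-256 = 138

x^2 + y^2 + 26x + 30y + 138 = 0


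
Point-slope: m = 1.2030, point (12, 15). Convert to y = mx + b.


y - 15 = 1.2030(x - 12)
y = 1.2030x + 15 - 1.2030*12
y = 1.2030x + 0.5640

y = 1.2030x + 0.5640


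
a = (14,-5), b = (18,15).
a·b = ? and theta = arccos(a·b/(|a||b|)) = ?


a·b = 14*18 - 5*15 = 252 - 75 = 177
|a| = sqrt(196+25) = 14.8661
|b| = sqrt(324+225) = 23.4307
cos(theta) = 177/(sqrt(221)*sqrt(549)) = 177/sqrt(121329) = 0.508149
theta = arccos(177/sqrt(121329)) = 59.4594 degrees

a·b = 177, theta = 59.4594 deg


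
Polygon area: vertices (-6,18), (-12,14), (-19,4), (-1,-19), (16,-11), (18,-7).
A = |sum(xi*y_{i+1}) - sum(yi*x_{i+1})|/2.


sum(xi*y_{i+1}) = -6*14 - 12*4 - 19*(-19) - 1*(-11) + 16*(-7) + 18*18 = 452
sum(yi*x_{i+1}) = 18*(-12) + 14*(-19) + 4*(-1) - 19*16 - 11*18 - 7*(-6) = -946
Area = |452 + 946|/2 = 1398/2 = 699.0000

699.0000 sq units


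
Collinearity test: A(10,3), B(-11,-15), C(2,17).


10*(-15-17) - 11*(17-3) + 2*(3+ 15)
= -320 - 154 + 36 = -438

No, not collinear (determinant = -438)


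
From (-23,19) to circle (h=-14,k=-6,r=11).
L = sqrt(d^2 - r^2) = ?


d = sqrt((-23+ 14)^2 + (19+ 6)^2) = sqrt(81+625) = 26.5707
L = sqrt(706.0000 - 121) = sqrt(585.0000) = 24.1868

24.1868


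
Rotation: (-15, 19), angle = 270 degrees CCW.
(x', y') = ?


cos(270) = 0, sin(270) = -1
x' = -15*0 - 19*(-1) = 19
y' = -15*(-1) + 19*0 = 15

(19, 15)


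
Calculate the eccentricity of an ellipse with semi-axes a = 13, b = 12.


c = sqrt(169-144) = sqrt(25) = 5.0000
e = c/a = 5/13 = 0.3846

e = 0.3846


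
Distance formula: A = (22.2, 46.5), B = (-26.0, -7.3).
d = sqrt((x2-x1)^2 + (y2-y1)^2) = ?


dx = -26.0 - 22.2 = -48.2
dy = -7.3 - 46.5 = -53.8
d = sqrt(2323.24 + 2894.44) = sqrt(5217.68) = 72.2335

72.2335


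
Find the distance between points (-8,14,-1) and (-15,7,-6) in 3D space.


dx=-7, dy=-7, dz=-5
d = sqrt(49+49+25) = sqrt(123) = 11.0905

11.0905


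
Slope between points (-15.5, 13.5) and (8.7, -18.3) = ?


dy = -18.3 - 13.5 = -31.8
dx = 8.7 + 15.5 = 24.2
m = -31.8/24.2 = -1.3140

m = -1.3140


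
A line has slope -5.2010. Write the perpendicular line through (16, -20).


Perpendicular slope = -1/m1 = -1/(-5.2010) = 0.1923
b2 = y0 - m2*x0 = -20 + 16/(-5.2010) = -20 - 3.0763 = -23.0763

y = 0.1923x - 23.0763


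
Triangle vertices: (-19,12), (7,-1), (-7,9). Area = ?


-19*(-1-9) = 190
7*(9-12) = -21
-7*(12+ 1) = -91
sum = 78
Area = |78|/2 = 39.0000

39.0000 sq units


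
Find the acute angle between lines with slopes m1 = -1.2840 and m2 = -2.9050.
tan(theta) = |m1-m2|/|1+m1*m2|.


m1-m2 = 1.621
1+m1*m2 = 4.73002
tan(theta) = |1.621/4.73002| = 0.342705
theta = arctan(|1.621/4.73002|) = 18.9168 degrees (acute angle)

18.9168 degrees


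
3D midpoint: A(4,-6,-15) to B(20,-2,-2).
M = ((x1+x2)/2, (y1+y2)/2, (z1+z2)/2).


Mx = (4+20)/2 = 12.0000
My = (-6- 2)/2 = -4.0000
Mz = (-15- 2)/2 = -8.5000

M = (12.0000, -4.0000, -8.5000)


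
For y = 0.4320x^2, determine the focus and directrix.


a = 0.4320
1/(4a) = 0.5787
Focus = (0, 0.5787)
Directrix: y = -0.5787

Focus = (0, 0.5787), Directrix: y = -0.5787


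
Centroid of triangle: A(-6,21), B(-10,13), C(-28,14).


Gx = (-6- 10- 28)/3 = -44/3 = -14.6667
Gy = (21+13+14)/3 = 48/3 = 16.0000

G = (-14.6667, 16.0000)


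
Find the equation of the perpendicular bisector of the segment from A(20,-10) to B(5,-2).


Midpoint = (12.5, -6)
Slope of AB = dy/dx = 8/(-15) = -0.5333
Perp slope = -dx/dy = 15/8 = 1.8750
b = My - (perp slope)*Mx = -6 + (-15*12.5)/8 = -6 - 23.4375 = -29.4375

y = 1.8750x - 29.4375


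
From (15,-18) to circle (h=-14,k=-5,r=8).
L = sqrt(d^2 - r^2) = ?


d = sqrt((15+ 14)^2 + (-18+ 5)^2) = sqrt(841+169) = 31.7805
L = sqrt(1010.0000 - 64) = sqrt(946.0000) = 30.7571

30.7571


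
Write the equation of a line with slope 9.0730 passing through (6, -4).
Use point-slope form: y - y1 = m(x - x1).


y + 4 = 9.0730(x - 6)
y = 9.0730x - 4 - 9.0730*6
y = 9.0730x - 58.4380

y = 9.0730x - 58.4380


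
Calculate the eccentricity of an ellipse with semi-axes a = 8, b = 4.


c = sqrt(64-16) = sqrt(48) = 6.9282
e = c/a = sqrt(48)/8 = 0.8660

e = 0.8660


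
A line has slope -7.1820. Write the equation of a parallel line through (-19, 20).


Parallel lines have equal slopes.
m2 = -7.1820
b2 = 20 + 7.1820*(-19) = -116.4580

y = -7.1820x - 116.4580


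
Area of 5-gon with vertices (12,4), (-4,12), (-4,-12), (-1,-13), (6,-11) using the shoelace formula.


sum(xi*y_{i+1}) = 12*12 - 4*(-12) - 4*(-13) - 1*(-11) + 6*4 = 279
sum(yi*x_{i+1}) = 4*(-4) + 12*(-4) - 12*(-1) - 13*6 - 11*12 = -262
Area = |279 + 262|/2 = 541/2 = 270.5000

270.5000 sq units


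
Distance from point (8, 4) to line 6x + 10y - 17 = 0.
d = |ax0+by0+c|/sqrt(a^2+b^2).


|6*8 + 10*4 - 17| = |71| = 71
sqrt(36 + 100) = sqrt(136) = 11.6619
d = 71/sqrt(136) = 6.0882

6.0882


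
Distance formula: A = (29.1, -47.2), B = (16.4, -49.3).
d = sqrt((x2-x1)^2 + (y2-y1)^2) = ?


dx = 16.4 - 29.1 = -12.7
dy = -49.3 + 47.2 = -2.1
d = sqrt(161.29 + 4.41) = sqrt(165.7) = 12.8725

12.8725


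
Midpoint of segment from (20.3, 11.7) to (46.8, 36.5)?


Mx = (20.3 + 46.8)/2 = 67.1/2 = 33.5500
My = (11.7 + 36.5)/2 = 48.2/2 = 24.1000

(33.5500, 24.1000)


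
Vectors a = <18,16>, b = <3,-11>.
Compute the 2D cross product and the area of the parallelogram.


cross = 18*(-11) - 16*3 = -198 - 48 = -246
Parallelogram area = |-246| = 246

cross = -246, parallelogram area = 246


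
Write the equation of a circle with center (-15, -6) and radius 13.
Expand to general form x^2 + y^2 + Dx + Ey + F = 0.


(x+ 15)^2 + (y+ 6)^2 = 13^2
D = -2h = 30, E = -2k = 12
F = h^2+k^2-r^2 = 225+36-169 = 92

x^2 + y^2 + 30x + 12y + 92 = 0


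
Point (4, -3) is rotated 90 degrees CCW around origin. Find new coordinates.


cos(90) = 0, sin(90) = 1
x' = 4*0 + 3*1 = 3
y' = 4*1 - 3*0 = 4

(3, 4)


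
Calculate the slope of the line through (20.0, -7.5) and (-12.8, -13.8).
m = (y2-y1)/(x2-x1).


dy = -13.8 + 7.5 = -6.3
dx = -12.8 - 20.0 = -32.8
m = -6.3/(-32.8) = 0.1921

m = 0.1921


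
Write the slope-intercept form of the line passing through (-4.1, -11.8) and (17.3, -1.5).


m = (10.3)/(21.4) = 0.4813
b = y1 - m*x1 = -11.8 - (10.3*(-4.1))/(21.4) = -11.8 + 1.9734 = -9.8266

y = 0.4813x - 9.8266


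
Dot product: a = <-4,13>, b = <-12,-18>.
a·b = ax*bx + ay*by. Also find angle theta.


a·b = -4*(-12) + 13*(-18) = 48 - 234 = -186
|a| = sqrt(16+169) = 13.6015
|b| = sqrt(144+324) = 21.6333
cos(theta) = -186/(sqrt(185)*sqrt(468)) = -186/sqrt(86580) = -0.632127
theta = arccos(-186/sqrt(86580)) = 129.2072 degrees

a·b = -186, theta = 129.2072 deg


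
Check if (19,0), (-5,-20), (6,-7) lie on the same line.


19*(-20+ 7) - 5*(-7-0) + 6*(0+ 20)
= -247 + 35 + 120 = -92

No, not collinear (determinant = -92)


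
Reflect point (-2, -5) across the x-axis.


Reflection rule for x-axis: (x, -y)
(-2, -5) -> (-2, 5)

(-2, 5)


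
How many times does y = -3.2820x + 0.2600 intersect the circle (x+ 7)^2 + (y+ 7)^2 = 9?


Substitute y = -3.2820x + 0.2600: (x+ 7)^2 + (-3.2820x+0.2600+ 7)^2 = 9
Expand to Ax^2 + Bx + C = 0, where b-k = 7.26
A = 1+m^2 = 11.771524
B = 2(m(b-k) - h) = 2(-3.2820*7.26 + 7) = -33.65464
C = h^2 + (b-k)^2 - r^2 = 49 + 52.7076 - 9 = 92.7076
disc = B^2-4AC = 1132.6348 - 4365.2390 = -3232.6042
disc < 0

0 intersection points


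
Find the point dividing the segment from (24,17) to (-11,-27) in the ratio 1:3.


Px = (1*(-11) + 3*24)/4 = 61/4 = 15.2500
Py = (1*(-27) + 3*17)/4 = 24/4 = 6.0000

P = (15.2500, 6.0000)


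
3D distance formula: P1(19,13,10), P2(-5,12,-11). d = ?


dx=-24, dy=-1, dz=-21
d = sqrt(576+1+441) = sqrt(1018) = 31.9061

31.9061


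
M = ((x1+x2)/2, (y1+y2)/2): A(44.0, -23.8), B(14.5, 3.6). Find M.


Mx = (44.0 + 14.5)/2 = 58.5/2 = 29.2500
My = (-23.8 + 3.6)/2 = -20.2/2 = -10.1000

(29.2500, -10.1000)


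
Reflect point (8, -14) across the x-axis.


Reflection rule for x-axis: (x, -y)
(8, -14) -> (8, 14)

(8, 14)


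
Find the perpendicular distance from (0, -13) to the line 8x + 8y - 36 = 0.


|8*0 + 8*(-13) - 36| = |-140| = 140
sqrt(64 + 64) = sqrt(128) = 11.3137
d = 140/sqrt(128) = 12.3744

12.3744


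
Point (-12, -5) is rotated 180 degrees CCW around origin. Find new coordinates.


cos(180) = -1, sin(180) = 0
x' = -12*(-1) + 5*0 = 12
y' = -12*0 - 5*(-1) = 5

(12, 5)


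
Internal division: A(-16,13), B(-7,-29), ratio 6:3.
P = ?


Px = (6*(-7) + 3*(-16))/9 = -90/9 = -10.0000
Py = (6*(-29) + 3*13)/9 = -135/9 = -15.0000

P = (-10.0000, -15.0000)


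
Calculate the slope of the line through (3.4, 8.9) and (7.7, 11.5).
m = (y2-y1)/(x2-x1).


dy = 11.5 - 8.9 = 2.6
dx = 7.7 - 3.4 = 4.3
m = 2.6/4.3 = 0.6047

m = 0.6047


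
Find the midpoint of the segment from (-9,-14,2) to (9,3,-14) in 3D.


Mx = (-9+9)/2 = 0
My = (-14+3)/2 = -5.5000
Mz = (2- 14)/2 = -6.0000

M = (0, -5.5000, -6.0000)


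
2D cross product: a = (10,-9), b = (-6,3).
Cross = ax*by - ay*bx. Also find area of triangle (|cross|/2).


cross = 10*3 + 9*(-6) = 30 - 54 = -24
Triangle area = |-24|/2 = 24/2 = 12.0000

cross = -24, triangle area = 12.0000


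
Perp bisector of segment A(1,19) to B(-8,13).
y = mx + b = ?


Midpoint = (-3.5, 16)
Slope of AB = dy/dx = -6/(-9) = 0.6667
Perp slope = -dx/dy = -9/6 = -1.5000
b = My - (perp slope)*Mx = 16 + (-9*(-3.5))/(-6) = 16 - 5.2500 = 10.7500

y = -1.5000x + 10.7500


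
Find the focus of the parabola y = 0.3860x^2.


a = 0.3860
4a = 1.5440
focus = (0, 1/1.5440) = (0, 0.6477)

Focus = (0, 0.6477)


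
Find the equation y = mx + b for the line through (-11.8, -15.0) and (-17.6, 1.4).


m = (16.4)/(-5.8) = -2.8276
b = y1 - m*x1 = -15.0 - (16.4*(-11.8))/(-5.8) = -15.0 - 33.3655 = -48.3655

y = -2.8276x - 48.3655


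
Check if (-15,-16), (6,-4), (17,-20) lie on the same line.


-15*(-4+ 20) + 6*(-20+ 16) + 17*(-16+ 4)
= -240 - 24 - 204 = -468

No, not collinear (determinant = -468)


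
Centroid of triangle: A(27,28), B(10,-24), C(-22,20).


Gx = (27+10- 22)/3 = 15/3 = 5.0000
Gy = (28- 24+20)/3 = 24/3 = 8.0000

G = (5.0000, 8.0000)


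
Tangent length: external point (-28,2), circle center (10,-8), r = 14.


d = sqrt((-28-10)^2 + (2+ 8)^2) = sqrt(1444+100) = 39.2938
L = sqrt(1544.0000 - 196) = sqrt(1348.0000) = 36.7151

36.7151
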